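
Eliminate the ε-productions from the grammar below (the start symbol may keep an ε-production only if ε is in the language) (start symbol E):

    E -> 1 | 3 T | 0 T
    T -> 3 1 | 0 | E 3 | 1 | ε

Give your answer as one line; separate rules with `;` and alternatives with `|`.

Nullable nonterminals: {T}.
ε ∉ L(G), so no ε-production is kept.
For each production, add variants omitting each subset of nullable occurrences: E → 3 T gives 3 T | 3. E → 0 T gives 0 T | 0.

E -> 1 | 3 T | 3 | 0 T | 0; T -> 3 1 | 0 | E 3 | 1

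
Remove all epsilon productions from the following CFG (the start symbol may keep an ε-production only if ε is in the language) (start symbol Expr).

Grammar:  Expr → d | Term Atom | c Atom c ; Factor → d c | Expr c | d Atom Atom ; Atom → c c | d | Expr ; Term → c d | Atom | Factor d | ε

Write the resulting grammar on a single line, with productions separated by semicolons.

The nullable symbols are {Term}.
ε ∉ L(G), so no ε-production is kept.
Add the nullable-subset variants: Expr → Term Atom gives Term Atom | Atom.

Expr → d | Term Atom | Atom | c Atom c; Factor → d c | Expr c | d Atom Atom; Atom → c c | d | Expr; Term → c d | Atom | Factor d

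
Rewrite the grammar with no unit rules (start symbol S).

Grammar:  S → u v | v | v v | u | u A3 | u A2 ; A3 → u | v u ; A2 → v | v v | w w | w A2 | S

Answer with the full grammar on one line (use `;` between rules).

Unit pairs: A2 ⇒* {S}.
For every A with A ⇒* B via unit rules, add B's non-unit alternatives to A; then delete every rule of the form X → Y.

S → u v | v | v v | u | u A3 | u A2; A3 → u | v u; A2 → v | v v | w w | w A2 | u v | u | u A3 | u A2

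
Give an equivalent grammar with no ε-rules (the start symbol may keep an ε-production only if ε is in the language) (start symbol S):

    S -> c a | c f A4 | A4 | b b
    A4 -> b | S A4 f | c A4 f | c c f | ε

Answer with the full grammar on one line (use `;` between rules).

Nullable set = {A4, S}.
ε ∈ L(G) since S is nullable, so keep S → ε.
For each production, add variants omitting each subset of nullable occurrences: S → c f A4 gives c f A4 | c f. A4 → S A4 f gives S A4 f | S f | A4 f | f. A4 → c A4 f gives c A4 f | c f.

S -> c a | c f A4 | c f | A4 | b b | ε; A4 -> b | S A4 f | S f | A4 f | f | c A4 f | c f | c c f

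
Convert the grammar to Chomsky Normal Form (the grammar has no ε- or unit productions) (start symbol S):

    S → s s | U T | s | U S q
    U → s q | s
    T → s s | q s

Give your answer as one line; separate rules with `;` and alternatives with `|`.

S → X1 X1 | U T | s | U Y1; U → X1 X2 | s; T → X1 X1 | X2 X1; X1 → s; X2 → q; Y1 → S X2

Introduce a nonterminal for each terminal appearing in a rule of length ≥ 2: X1 → s, X2 → q.
Binarize each right-hand side of length ≥ 3 by chaining fresh nonterminals (Y1, Y2, …): affected rules were S → U S X2.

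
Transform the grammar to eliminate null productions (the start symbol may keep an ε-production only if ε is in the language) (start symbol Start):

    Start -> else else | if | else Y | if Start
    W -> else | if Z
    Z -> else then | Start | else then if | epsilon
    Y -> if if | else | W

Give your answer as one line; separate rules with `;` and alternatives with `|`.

Start -> else else | if | else Y | if Start; W -> else | if Z | if; Z -> else then | Start | else then if; Y -> if if | else | W

Nullable nonterminals: {Z}.
ε ∉ L(G), so no ε-production is kept.
Expand every rule over subsets of its nullable positions: W → if Z gives if Z | if.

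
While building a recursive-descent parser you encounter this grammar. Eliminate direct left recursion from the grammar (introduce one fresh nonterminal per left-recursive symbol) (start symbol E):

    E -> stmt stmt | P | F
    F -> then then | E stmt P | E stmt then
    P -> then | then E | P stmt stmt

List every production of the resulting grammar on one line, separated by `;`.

E -> stmt stmt | P | F; F -> then then | E stmt P | E stmt then; P -> then P' | then E P'; P' -> stmt stmt P' | ε

P is directly left-recursive.
For P: α = {stmt stmt}, β = {then, then E}. Rewrite as P → β P' and P' → α P' | ε.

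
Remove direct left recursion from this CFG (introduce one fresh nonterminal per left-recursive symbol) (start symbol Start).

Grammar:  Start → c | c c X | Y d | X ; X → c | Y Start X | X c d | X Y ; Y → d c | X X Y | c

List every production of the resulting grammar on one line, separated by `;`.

Directly left-recursive nonterminal: X.
For X: α = {c d, Y}, β = {c, Y Start X}. Rewrite as X → β X1 and X1 → α X1 | ε.

Start → c | c c X | Y d | X; X → c X1 | Y Start X X1; Y → d c | X X Y | c; X1 → c d X1 | Y X1 | eps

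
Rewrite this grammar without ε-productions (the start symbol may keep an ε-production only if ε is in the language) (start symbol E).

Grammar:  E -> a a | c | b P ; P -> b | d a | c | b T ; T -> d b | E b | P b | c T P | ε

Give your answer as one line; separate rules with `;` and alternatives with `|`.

E -> a a | c | b P; P -> b | d a | c | b T; T -> d b | E b | P b | c T P | c P

Nullable set = {T}.
ε ∉ L(G), so no ε-production is kept.
Expand every rule over subsets of its nullable positions: T → c T P gives c T P | c P.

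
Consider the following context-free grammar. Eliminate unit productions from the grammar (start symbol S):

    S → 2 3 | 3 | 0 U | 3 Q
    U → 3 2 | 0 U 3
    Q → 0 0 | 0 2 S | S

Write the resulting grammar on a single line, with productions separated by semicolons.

Unit pairs: Q ⇒* {S}.
For each unit pair (A, B), copy every non-unit production of B to A, then drop all unit productions.

S → 2 3 | 3 | 0 U | 3 Q; U → 3 2 | 0 U 3; Q → 2 3 | 3 | 0 U | 3 Q | 0 0 | 0 2 S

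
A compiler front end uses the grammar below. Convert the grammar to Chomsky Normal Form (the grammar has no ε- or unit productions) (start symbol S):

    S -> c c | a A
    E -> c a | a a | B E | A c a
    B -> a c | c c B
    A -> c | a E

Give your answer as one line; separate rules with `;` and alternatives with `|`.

Introduce a nonterminal for each terminal appearing in a rule of length ≥ 2: X1 → c, X2 → a.
Binarize each right-hand side of length ≥ 3 by chaining fresh nonterminals (Y1, Y2, …): affected rules were E → A X1 X2; B → X1 X1 B.

S -> X1 X1 | X2 A; E -> X1 X2 | X2 X2 | B E | A Y1; B -> X2 X1 | X1 Y2; A -> c | X2 E; X1 -> c; X2 -> a; Y1 -> X1 X2; Y2 -> X1 B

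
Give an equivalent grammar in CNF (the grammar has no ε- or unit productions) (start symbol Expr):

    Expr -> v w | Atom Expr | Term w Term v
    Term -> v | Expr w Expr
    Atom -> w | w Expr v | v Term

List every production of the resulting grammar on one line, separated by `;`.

Expr -> X1 X2 | Atom Expr | Term Y1; Term -> v | Expr Y3; Atom -> w | X2 Y4 | X1 Term; X1 -> v; X2 -> w; Y1 -> X2 Y2; Y2 -> Term X1; Y3 -> X2 Expr; Y4 -> Expr X1

Introduce a nonterminal for each terminal appearing in a rule of length ≥ 2: X1 → v, X2 → w.
Binarize each right-hand side of length ≥ 3 by chaining fresh nonterminals (Y1, Y2, …): affected rules were Expr → Term X2 Term X1; Term → Expr X2 Expr; Atom → X2 Expr X1.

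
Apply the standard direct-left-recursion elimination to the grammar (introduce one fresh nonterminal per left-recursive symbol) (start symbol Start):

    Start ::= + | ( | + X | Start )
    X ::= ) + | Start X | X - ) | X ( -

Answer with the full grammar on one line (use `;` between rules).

Start ::= + Start1 | ( Start1 | + X Start1; X ::= ) + X1 | Start X X1; Start1 ::= ) Start1 | ε; X1 ::= - ) X1 | ( - X1 | ε

Start, X are directly left-recursive.
For Start: α = {)}, β = {+, (, + X}. Rewrite as Start → β Start1 and Start1 → α Start1 | ε.
For X: α = {- ), ( -}, β = {) +, Start X}. Rewrite as X → β X1 and X1 → α X1 | ε.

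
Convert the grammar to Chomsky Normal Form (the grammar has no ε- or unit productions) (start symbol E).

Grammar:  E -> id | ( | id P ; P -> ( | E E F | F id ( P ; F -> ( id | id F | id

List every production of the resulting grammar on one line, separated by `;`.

Introduce a nonterminal for each terminal appearing in a rule of length ≥ 2: X1 → id, X2 → (.
Binarize each right-hand side of length ≥ 3 by chaining fresh nonterminals (Y1, Y2, …): affected rules were P → E E F; P → F X1 X2 P.

E -> id | ( | X1 P; P -> ( | E Y1 | F Y2; F -> X2 X1 | X1 F | id; X1 -> id; X2 -> (; Y1 -> E F; Y2 -> X1 Y3; Y3 -> X2 P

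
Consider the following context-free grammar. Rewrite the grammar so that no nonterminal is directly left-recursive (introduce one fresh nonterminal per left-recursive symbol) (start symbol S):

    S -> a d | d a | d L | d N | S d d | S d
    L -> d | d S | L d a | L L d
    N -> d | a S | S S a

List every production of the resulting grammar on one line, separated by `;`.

S -> a d S' | d a S' | d L S' | d N S'; L -> d L' | d S L'; N -> d | a S | S S a; S' -> d d S' | d S' | ε; L' -> d a L' | L d L' | ε

Directly left-recursive nonterminals: S, L.
For S: α = {d d, d}, β = {a d, d a, d L, d N}. Rewrite as S → β S' and S' → α S' | ε.
For L: α = {d a, L d}, β = {d, d S}. Rewrite as L → β L' and L' → α L' | ε.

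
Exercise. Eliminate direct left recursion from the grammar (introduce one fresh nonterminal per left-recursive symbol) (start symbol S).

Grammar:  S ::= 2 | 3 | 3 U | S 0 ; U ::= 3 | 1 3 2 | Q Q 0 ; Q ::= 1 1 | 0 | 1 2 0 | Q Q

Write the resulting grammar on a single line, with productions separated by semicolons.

S ::= 2 S' | 3 S' | 3 U S'; U ::= 3 | 1 3 2 | Q Q 0; Q ::= 1 1 Q' | 0 Q' | 1 2 0 Q'; S' ::= 0 S' | eps; Q' ::= Q Q' | eps

S, Q are directly left-recursive.
For S: α = {0}, β = {2, 3, 3 U}. Rewrite as S → β S' and S' → α S' | ε.
For Q: α = {Q}, β = {1 1, 0, 1 2 0}. Rewrite as Q → β Q' and Q' → α Q' | ε.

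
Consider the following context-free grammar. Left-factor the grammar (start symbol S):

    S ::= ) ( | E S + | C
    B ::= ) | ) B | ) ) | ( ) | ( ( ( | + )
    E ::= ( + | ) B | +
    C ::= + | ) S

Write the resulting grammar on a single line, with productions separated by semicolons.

B has alternatives sharing prefix ')': factor to B → ) B' with B' → ε | B | ).
B has alternatives sharing prefix '(': factor to B → ( B'' with B'' → ) | ( (.

S ::= ) ( | E S + | C; B ::= + ) | ) B' | ( B''; E ::= ( + | ) B | +; C ::= + | ) S; B' ::= ε | B | ); B'' ::= ) | ( (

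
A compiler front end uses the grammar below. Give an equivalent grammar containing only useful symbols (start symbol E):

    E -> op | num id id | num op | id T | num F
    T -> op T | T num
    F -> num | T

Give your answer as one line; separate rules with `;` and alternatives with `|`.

Generating nonterminals: {E, F}.
Reachable from E after that: {E, F}.
Removed useless symbols: {T} and every production mentioning them.

E -> op | num id id | num op | num F; F -> num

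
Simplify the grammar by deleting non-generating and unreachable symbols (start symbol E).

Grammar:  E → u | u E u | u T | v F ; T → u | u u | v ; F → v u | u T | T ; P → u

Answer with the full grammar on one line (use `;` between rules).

Generating nonterminals: {E, F, P, T}.
Reachable from E after that: {E, F, T}.
Removed useless symbols: {P} and every production mentioning them.

E → u | u E u | u T | v F; T → u | u u | v; F → v u | u T | T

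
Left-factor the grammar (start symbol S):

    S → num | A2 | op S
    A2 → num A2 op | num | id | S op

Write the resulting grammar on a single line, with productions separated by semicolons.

A2 has alternatives sharing prefix 'num': factor to A2 → num A2' with A2' → A2 op | ε.

S → num | A2 | op S; A2 → id | S op | num A2'; A2' → A2 op | ε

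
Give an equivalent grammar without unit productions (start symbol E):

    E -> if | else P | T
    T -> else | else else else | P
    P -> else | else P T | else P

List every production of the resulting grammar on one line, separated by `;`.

E -> if | else P | else | else P T | else else else; T -> else | else P T | else P | else else else; P -> else | else P T | else P

Unit pairs: E ⇒* {P, T}; T ⇒* {P}.
For every A with A ⇒* B via unit rules, add B's non-unit alternatives to A; then delete every rule of the form X → Y.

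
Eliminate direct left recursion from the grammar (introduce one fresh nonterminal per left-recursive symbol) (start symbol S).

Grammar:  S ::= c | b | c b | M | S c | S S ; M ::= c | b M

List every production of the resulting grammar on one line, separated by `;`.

S is directly left-recursive.
For S: α = {c, S}, β = {c, b, c b, M}. Rewrite as S → β S' and S' → α S' | ε.

S ::= c S' | b S' | c b S' | M S'; M ::= c | b M; S' ::= c S' | S S' | ε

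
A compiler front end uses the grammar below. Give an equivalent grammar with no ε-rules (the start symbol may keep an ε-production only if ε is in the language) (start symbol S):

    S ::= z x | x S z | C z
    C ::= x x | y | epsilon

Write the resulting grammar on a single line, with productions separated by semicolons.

The nullable symbols are {C}.
ε ∉ L(G), so no ε-production is kept.
For each production, add variants omitting each subset of nullable occurrences: S → C z gives C z | z.

S ::= z x | x S z | C z | z; C ::= x x | y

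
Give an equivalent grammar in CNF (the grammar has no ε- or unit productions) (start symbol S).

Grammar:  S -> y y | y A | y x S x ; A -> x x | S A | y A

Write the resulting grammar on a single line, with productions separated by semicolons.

Introduce a nonterminal for each terminal appearing in a rule of length ≥ 2: X1 → y, X2 → x.
Binarize each right-hand side of length ≥ 3 by chaining fresh nonterminals (Y1, Y2, …): affected rules were S → X1 X2 S X2.

S -> X1 X1 | X1 A | X1 Y1; A -> X2 X2 | S A | X1 A; X1 -> y; X2 -> x; Y1 -> X2 Y2; Y2 -> S X2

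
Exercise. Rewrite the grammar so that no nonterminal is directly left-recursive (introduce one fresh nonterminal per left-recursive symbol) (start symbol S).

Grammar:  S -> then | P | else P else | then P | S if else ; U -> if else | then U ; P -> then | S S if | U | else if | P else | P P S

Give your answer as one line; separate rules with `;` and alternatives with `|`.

S -> then S' | P S' | else P else S' | then P S'; U -> if else | then U; P -> then P' | S S if P' | U P' | else if P'; S' -> if else S' | ε; P' -> else P' | P S P' | ε

S, P are directly left-recursive.
For S: α = {if else}, β = {then, P, else P else, then P}. Rewrite as S → β S' and S' → α S' | ε.
For P: α = {else, P S}, β = {then, S S if, U, else if}. Rewrite as P → β P' and P' → α P' | ε.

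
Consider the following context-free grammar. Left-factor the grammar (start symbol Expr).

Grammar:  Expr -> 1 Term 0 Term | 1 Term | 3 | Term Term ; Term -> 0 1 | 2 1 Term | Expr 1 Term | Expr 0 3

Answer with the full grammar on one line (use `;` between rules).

Expr has alternatives sharing prefix '1 Term': factor to Expr → 1 Term Expr1 with Expr1 → 0 Term | ε.
Term has alternatives sharing prefix 'Expr': factor to Term → Expr Term1 with Term1 → 1 Term | 0 3.

Expr -> 3 | Term Term | 1 Term Expr1; Term -> 0 1 | 2 1 Term | Expr Term1; Expr1 -> 0 Term | eps; Term1 -> 1 Term | 0 3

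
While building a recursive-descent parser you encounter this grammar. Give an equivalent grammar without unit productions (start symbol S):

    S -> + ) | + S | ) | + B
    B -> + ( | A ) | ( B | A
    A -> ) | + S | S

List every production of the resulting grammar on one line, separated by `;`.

S -> + ) | + S | ) | + B; B -> + ( | A ) | ( B | + ) | + S | ) | + B; A -> + ) | + S | ) | + B

Unit pairs: A ⇒* {S}; B ⇒* {A, S}.
For each unit pair (A, B), copy every non-unit production of B to A, then drop all unit productions.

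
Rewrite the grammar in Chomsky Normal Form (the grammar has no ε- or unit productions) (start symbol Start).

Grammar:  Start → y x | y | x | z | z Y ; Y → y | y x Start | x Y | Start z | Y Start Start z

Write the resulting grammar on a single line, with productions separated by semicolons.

Start → X1 X2 | y | x | z | X3 Y; Y → y | X1 Y1 | X2 Y | Start X3 | Y Y2; X1 → y; X2 → x; X3 → z; Y1 → X2 Start; Y2 → Start Y3; Y3 → Start X3

Introduce a nonterminal for each terminal appearing in a rule of length ≥ 2: X1 → y, X2 → x, X3 → z.
Binarize each right-hand side of length ≥ 3 by chaining fresh nonterminals (Y1, Y2, …): affected rules were Y → X1 X2 Start; Y → Y Start Start X3.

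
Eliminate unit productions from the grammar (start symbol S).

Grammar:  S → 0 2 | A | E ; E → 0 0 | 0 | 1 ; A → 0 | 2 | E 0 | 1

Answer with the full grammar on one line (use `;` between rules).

S → 0 0 | 0 | 1 | 0 2 | 2 | E 0; E → 0 0 | 0 | 1; A → 0 | 2 | E 0 | 1

Unit pairs: S ⇒* {A, E}.
Replace each nonterminal's rules with the union of the non-unit rules of every nonterminal it unit-derives.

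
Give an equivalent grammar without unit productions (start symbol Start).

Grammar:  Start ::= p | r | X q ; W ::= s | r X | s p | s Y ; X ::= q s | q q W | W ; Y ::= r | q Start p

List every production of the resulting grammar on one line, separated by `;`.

Unit pairs: X ⇒* {W}.
For every A with A ⇒* B via unit rules, add B's non-unit alternatives to A; then delete every rule of the form X → Y.

Start ::= p | r | X q; W ::= s | r X | s p | s Y; X ::= q s | q q W | s | r X | s p | s Y; Y ::= r | q Start p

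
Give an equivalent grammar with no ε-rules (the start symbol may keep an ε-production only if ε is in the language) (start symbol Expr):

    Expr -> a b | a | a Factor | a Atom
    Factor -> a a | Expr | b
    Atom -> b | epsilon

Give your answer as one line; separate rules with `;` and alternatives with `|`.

Expr -> a b | a | a Factor | a Atom; Factor -> a a | Expr | b; Atom -> b

Nullable nonterminals: {Atom}.
ε ∉ L(G), so no ε-production is kept.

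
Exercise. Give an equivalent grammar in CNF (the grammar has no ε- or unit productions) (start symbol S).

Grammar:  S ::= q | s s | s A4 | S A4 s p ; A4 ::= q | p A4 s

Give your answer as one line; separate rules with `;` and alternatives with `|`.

Introduce a nonterminal for each terminal appearing in a rule of length ≥ 2: X1 → s, X2 → p.
Binarize each right-hand side of length ≥ 3 by chaining fresh nonterminals (Y1, Y2, …): affected rules were S → S A4 X1 X2; A4 → X2 A4 X1.

S ::= q | X1 X1 | X1 A4 | S Y1; A4 ::= q | X2 Y3; X1 ::= s; X2 ::= p; Y1 ::= A4 Y2; Y2 ::= X1 X2; Y3 ::= A4 X1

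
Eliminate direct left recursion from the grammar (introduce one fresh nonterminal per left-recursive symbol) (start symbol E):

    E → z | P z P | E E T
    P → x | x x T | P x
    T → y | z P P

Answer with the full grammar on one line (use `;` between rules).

E → z E' | P z P E'; P → x P' | x x T P'; T → y | z P P; E' → E T E' | ε; P' → x P' | ε

Directly left-recursive nonterminals: E, P.
For E: α = {E T}, β = {z, P z P}. Rewrite as E → β E' and E' → α E' | ε.
For P: α = {x}, β = {x, x x T}. Rewrite as P → β P' and P' → α P' | ε.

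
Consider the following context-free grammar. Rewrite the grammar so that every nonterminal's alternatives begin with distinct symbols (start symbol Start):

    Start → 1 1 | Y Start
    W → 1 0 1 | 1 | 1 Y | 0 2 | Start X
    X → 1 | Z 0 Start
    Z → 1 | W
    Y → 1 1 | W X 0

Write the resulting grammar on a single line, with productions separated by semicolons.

W has alternatives sharing prefix '1': factor to W → 1 W1 with W1 → 0 1 | ε | Y.

Start → 1 1 | Y Start; W → 0 2 | Start X | 1 W1; X → 1 | Z 0 Start; Z → 1 | W; Y → 1 1 | W X 0; W1 → 0 1 | ε | Y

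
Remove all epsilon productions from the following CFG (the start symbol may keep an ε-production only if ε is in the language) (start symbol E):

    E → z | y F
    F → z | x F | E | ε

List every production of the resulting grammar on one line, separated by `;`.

E → z | y F | y; F → z | x F | x | E

The nullable symbols are {F}.
ε ∉ L(G), so no ε-production is kept.
Expand every rule over subsets of its nullable positions: E → y F gives y F | y. F → x F gives x F | x.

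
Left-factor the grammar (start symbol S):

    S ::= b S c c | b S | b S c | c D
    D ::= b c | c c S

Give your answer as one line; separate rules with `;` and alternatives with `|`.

S has alternatives sharing prefix 'b S': factor to S → b S S' with S' → c c | ε | c.
S' has alternatives sharing prefix 'c': factor to S' → c S'' with S'' → c | ε.

S ::= c D | b S S'; D ::= b c | c c S; S' ::= ε | c S''; S'' ::= c | ε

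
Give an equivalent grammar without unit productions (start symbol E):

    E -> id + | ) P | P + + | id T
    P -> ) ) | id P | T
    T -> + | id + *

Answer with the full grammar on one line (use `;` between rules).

Unit pairs: P ⇒* {T}.
Replace each nonterminal's rules with the union of the non-unit rules of every nonterminal it unit-derives.

E -> id + | ) P | P + + | id T; P -> ) ) | id P | + | id + *; T -> + | id + *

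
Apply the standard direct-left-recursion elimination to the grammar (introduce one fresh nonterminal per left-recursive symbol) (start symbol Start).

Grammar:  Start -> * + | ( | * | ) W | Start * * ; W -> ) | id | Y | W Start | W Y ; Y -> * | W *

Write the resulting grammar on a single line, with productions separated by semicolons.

Start, W are directly left-recursive.
For Start: α = {* *}, β = {* +, (, *, ) W}. Rewrite as Start → β Start1 and Start1 → α Start1 | ε.
For W: α = {Start, Y}, β = {), id, Y}. Rewrite as W → β W1 and W1 → α W1 | ε.

Start -> * + Start1 | ( Start1 | * Start1 | ) W Start1; W -> ) W1 | id W1 | Y W1; Y -> * | W *; Start1 -> * * Start1 | ε; W1 -> Start W1 | Y W1 | ε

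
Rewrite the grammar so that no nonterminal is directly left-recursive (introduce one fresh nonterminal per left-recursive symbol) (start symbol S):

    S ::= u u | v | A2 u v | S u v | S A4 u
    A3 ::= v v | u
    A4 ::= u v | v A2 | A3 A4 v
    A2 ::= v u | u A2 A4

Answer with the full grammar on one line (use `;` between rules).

S ::= u u S' | v S' | A2 u v S'; A3 ::= v v | u; A4 ::= u v | v A2 | A3 A4 v; A2 ::= v u | u A2 A4; S' ::= u v S' | A4 u S' | eps

Directly left-recursive nonterminal: S.
For S: α = {u v, A4 u}, β = {u u, v, A2 u v}. Rewrite as S → β S' and S' → α S' | ε.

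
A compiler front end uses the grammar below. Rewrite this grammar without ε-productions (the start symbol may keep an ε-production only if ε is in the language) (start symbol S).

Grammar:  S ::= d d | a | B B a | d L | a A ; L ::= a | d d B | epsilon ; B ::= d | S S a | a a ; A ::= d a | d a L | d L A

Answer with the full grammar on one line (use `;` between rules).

S ::= d d | a | B B a | d L | d | a A; L ::= a | d d B; B ::= d | S S a | a a; A ::= d a | d a L | d L A | d A

Nullable set = {L}.
ε ∉ L(G), so no ε-production is kept.
Add the nullable-subset variants: S → d L gives d L | d. A → d L A gives d L A | d A.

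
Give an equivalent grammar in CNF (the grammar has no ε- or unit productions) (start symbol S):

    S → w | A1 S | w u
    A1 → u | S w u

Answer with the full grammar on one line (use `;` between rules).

S → w | A1 S | X1 X2; A1 → u | S Y1; X1 → w; X2 → u; Y1 → X1 X2

Introduce a nonterminal for each terminal appearing in a rule of length ≥ 2: X1 → w, X2 → u.
Binarize each right-hand side of length ≥ 3 by chaining fresh nonterminals (Y1, Y2, …): affected rules were A1 → S X1 X2.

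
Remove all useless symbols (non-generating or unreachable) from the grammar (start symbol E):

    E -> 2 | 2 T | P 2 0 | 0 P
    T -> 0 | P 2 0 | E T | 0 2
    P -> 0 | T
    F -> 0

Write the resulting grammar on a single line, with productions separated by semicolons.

Generating nonterminals: {E, F, P, T}.
Reachable from E after that: {E, P, T}.
Removed useless symbols: {F} and every production mentioning them.

E -> 2 | 2 T | P 2 0 | 0 P; T -> 0 | P 2 0 | E T | 0 2; P -> 0 | T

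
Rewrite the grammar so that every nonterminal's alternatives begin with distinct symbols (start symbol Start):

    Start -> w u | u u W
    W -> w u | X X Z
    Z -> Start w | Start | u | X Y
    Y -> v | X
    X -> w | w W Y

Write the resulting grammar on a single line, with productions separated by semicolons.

Start -> w u | u u W; W -> w u | X X Z; Z -> u | X Y | Start Z1; Y -> v | X; X -> w X1; Z1 -> w | ε; X1 -> ε | W Y

Z has alternatives sharing prefix 'Start': factor to Z → Start Z1 with Z1 → w | ε.
X has alternatives sharing prefix 'w': factor to X → w X1 with X1 → ε | W Y.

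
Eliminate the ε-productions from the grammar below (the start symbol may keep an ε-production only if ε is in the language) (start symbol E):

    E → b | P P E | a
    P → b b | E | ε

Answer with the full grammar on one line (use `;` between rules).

E → b | P P E | P E | a; P → b b | E

The nullable symbols are {P}.
ε ∉ L(G), so no ε-production is kept.
For each production, add variants omitting each subset of nullable occurrences: E → P P E gives P P E | P E.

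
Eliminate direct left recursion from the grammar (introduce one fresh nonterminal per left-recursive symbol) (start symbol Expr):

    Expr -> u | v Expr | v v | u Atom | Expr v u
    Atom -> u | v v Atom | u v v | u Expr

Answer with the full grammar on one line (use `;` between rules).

Left recursion appears on Expr.
For Expr: α = {v u}, β = {u, v Expr, v v, u Atom}. Rewrite as Expr → β Expr1 and Expr1 → α Expr1 | ε.

Expr -> u Expr1 | v Expr Expr1 | v v Expr1 | u Atom Expr1; Atom -> u | v v Atom | u v v | u Expr; Expr1 -> v u Expr1 | ε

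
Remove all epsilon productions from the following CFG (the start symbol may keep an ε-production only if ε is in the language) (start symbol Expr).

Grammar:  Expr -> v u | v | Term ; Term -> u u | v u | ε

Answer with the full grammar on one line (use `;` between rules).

Nullable nonterminals: {Expr, Term}.
ε ∈ L(G) since Expr is nullable, so keep Expr → ε.

Expr -> v u | v | Term | ε; Term -> u u | v u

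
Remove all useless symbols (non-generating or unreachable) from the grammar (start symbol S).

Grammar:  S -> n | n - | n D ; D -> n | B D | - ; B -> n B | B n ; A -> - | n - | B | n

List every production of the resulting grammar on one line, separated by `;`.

S -> n | n - | n D; D -> n | -

Generating nonterminals: {A, D, S}.
Reachable from S after that: {D, S}.
Removed useless symbols: {A, B} and every production mentioning them.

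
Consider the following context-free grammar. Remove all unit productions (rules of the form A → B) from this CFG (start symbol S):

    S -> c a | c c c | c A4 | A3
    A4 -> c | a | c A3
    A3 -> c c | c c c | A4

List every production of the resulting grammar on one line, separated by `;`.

S -> c | a | c A3 | c a | c c c | c A4 | c c; A4 -> c | a | c A3; A3 -> c | a | c A3 | c c | c c c

Unit pairs: A3 ⇒* {A4}; S ⇒* {A3, A4}.
Replace each nonterminal's rules with the union of the non-unit rules of every nonterminal it unit-derives.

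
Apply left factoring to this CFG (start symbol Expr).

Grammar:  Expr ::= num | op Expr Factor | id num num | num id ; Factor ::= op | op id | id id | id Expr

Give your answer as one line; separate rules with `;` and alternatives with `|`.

Expr ::= op Expr Factor | id num num | num Expr1; Factor ::= op Factor1 | id Factor2; Expr1 ::= epsilon | id; Factor1 ::= epsilon | id; Factor2 ::= id | Expr

Expr has alternatives sharing prefix 'num': factor to Expr → num Expr1 with Expr1 → ε | id.
Factor has alternatives sharing prefix 'op': factor to Factor → op Factor1 with Factor1 → ε | id.
Factor has alternatives sharing prefix 'id': factor to Factor → id Factor2 with Factor2 → id | Expr.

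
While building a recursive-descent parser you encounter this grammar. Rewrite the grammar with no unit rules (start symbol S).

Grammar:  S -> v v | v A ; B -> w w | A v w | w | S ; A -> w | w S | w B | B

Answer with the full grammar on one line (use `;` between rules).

S -> v v | v A; B -> w w | A v w | w | v v | v A; A -> w w | A v w | w | v v | v A | w S | w B

Unit pairs: A ⇒* {B, S}; B ⇒* {S}.
For every A with A ⇒* B via unit rules, add B's non-unit alternatives to A; then delete every rule of the form X → Y.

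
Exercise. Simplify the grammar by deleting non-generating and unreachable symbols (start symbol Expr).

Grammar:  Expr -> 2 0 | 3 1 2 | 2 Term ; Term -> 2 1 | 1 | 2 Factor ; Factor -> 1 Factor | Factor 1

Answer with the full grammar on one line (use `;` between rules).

Expr -> 2 0 | 3 1 2 | 2 Term; Term -> 2 1 | 1

Generating nonterminals: {Expr, Term}.
Reachable from Expr after that: {Expr, Term}.
Removed useless symbols: {Factor} and every production mentioning them.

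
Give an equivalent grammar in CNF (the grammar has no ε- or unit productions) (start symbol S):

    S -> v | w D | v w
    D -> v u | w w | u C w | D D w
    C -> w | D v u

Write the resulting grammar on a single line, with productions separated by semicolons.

S -> v | X1 D | X2 X1; D -> X2 X3 | X1 X1 | X3 Y1 | D Y2; C -> w | D Y3; X1 -> w; X2 -> v; X3 -> u; Y1 -> C X1; Y2 -> D X1; Y3 -> X2 X3

Introduce a nonterminal for each terminal appearing in a rule of length ≥ 2: X1 → w, X2 → v, X3 → u.
Binarize each right-hand side of length ≥ 3 by chaining fresh nonterminals (Y1, Y2, …): affected rules were D → X3 C X1; D → D D X1; C → D X2 X3.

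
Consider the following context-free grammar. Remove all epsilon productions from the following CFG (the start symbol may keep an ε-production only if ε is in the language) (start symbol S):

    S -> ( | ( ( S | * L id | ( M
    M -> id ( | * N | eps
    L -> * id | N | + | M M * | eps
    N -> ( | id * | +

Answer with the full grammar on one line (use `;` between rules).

S -> ( | ( ( S | * L id | * id | ( M; M -> id ( | * N; L -> * id | N | + | M M * | M * | *; N -> ( | id * | +

Nullable nonterminals: {L, M}.
ε ∉ L(G), so no ε-production is kept.
For each production, add variants omitting each subset of nullable occurrences: S → * L id gives * L id | * id. L → M M * gives M M * | M * | *.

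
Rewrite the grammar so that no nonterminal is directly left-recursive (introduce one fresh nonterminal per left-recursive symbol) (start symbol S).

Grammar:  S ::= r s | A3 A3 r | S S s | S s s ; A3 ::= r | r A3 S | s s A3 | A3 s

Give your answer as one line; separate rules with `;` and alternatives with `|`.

S ::= r s S' | A3 A3 r S'; A3 ::= r A3' | r A3 S A3' | s s A3 A3'; S' ::= S s S' | s s S' | epsilon; A3' ::= s A3' | epsilon

Left recursion appears on S, A3.
For S: α = {S s, s s}, β = {r s, A3 A3 r}. Rewrite as S → β S' and S' → α S' | ε.
For A3: α = {s}, β = {r, r A3 S, s s A3}. Rewrite as A3 → β A3' and A3' → α A3' | ε.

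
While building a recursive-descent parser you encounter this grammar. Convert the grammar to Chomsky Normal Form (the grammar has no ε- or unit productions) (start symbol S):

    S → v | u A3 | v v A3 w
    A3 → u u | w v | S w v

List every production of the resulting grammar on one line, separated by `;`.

Introduce a nonterminal for each terminal appearing in a rule of length ≥ 2: X1 → u, X2 → v, X3 → w.
Binarize each right-hand side of length ≥ 3 by chaining fresh nonterminals (Y1, Y2, …): affected rules were S → X2 X2 A3 X3; A3 → S X3 X2.

S → v | X1 A3 | X2 Y1; A3 → X1 X1 | X3 X2 | S Y3; X1 → u; X2 → v; X3 → w; Y1 → X2 Y2; Y2 → A3 X3; Y3 → X3 X2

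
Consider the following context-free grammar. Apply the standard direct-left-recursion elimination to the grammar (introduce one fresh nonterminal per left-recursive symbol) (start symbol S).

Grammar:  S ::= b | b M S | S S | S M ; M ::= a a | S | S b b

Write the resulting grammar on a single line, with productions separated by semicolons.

S is directly left-recursive.
For S: α = {S, M}, β = {b, b M S}. Rewrite as S → β S' and S' → α S' | ε.

S ::= b S' | b M S S'; M ::= a a | S | S b b; S' ::= S S' | M S' | ε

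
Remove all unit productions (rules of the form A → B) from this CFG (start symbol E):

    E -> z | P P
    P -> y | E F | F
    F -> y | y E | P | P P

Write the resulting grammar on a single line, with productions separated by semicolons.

E -> z | P P; P -> y | y E | P P | E F; F -> y | y E | P P | E F

Unit pairs: F ⇒* {P}; P ⇒* {F}.
For each unit pair (A, B), copy every non-unit production of B to A, then drop all unit productions.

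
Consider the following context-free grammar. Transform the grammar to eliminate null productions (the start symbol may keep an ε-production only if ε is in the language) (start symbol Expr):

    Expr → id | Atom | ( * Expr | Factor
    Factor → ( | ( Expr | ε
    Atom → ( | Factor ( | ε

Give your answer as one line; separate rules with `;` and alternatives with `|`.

Expr → id | Atom | ( * Expr | ( * | Factor | ε; Factor → ( | ( Expr; Atom → ( | Factor (

The nullable symbols are {Atom, Expr, Factor}.
ε ∈ L(G) since Expr is nullable, so keep Expr → ε.
Add the nullable-subset variants: Expr → ( * Expr gives ( * Expr | ( *.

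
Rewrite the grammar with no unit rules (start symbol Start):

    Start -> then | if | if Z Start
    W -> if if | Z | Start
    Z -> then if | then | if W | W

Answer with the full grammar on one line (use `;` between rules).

Unit pairs: W ⇒* {Start, Z}; Z ⇒* {Start, W}.
For every A with A ⇒* B via unit rules, add B's non-unit alternatives to A; then delete every rule of the form X → Y.

Start -> then | if | if Z Start; W -> then if | then | if W | if | if Z Start | if if; Z -> then if | then | if W | if | if Z Start | if if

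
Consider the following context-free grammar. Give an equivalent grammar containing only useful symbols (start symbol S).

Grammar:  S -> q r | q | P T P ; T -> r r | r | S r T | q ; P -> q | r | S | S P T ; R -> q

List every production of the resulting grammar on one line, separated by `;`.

Generating nonterminals: {P, R, S, T}.
Reachable from S after that: {P, S, T}.
Removed useless symbols: {R} and every production mentioning them.

S -> q r | q | P T P; T -> r r | r | S r T | q; P -> q | r | S | S P T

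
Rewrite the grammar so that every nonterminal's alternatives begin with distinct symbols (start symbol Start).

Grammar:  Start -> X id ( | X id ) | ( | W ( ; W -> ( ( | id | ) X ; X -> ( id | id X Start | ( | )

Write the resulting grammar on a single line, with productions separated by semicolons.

Start -> ( | W ( | X id Start1; W -> ( ( | id | ) X; X -> id X Start | ) | ( X1; Start1 -> ( | ); X1 -> id | ε

Start has alternatives sharing prefix 'X id': factor to Start → X id Start1 with Start1 → ( | ).
X has alternatives sharing prefix '(': factor to X → ( X1 with X1 → id | ε.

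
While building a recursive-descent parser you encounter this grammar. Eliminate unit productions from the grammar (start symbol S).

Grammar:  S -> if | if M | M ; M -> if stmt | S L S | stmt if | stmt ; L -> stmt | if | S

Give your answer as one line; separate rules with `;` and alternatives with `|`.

Unit pairs: L ⇒* {M, S}; S ⇒* {M}.
For each unit pair (A, B), copy every non-unit production of B to A, then drop all unit productions.

S -> if | if M | if stmt | S L S | stmt if | stmt; M -> if stmt | S L S | stmt if | stmt; L -> stmt | if | if M | if stmt | S L S | stmt if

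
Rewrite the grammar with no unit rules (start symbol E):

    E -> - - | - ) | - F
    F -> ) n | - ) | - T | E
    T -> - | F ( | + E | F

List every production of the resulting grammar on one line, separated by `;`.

Unit pairs: F ⇒* {E}; T ⇒* {E, F}.
For every A with A ⇒* B via unit rules, add B's non-unit alternatives to A; then delete every rule of the form X → Y.

E -> - - | - ) | - F; F -> - - | - ) | - F | ) n | - T; T -> - - | - ) | - F | ) n | - T | - | F ( | + E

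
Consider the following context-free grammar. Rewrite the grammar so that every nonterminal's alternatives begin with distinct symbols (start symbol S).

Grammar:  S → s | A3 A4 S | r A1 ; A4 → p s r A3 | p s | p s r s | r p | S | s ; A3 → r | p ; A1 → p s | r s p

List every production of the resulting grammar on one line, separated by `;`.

A4 has alternatives sharing prefix 'p s': factor to A4 → p s A4' with A4' → r A3 | ε | r s.
A4' has alternatives sharing prefix 'r': factor to A4' → r A4'' with A4'' → A3 | s.

S → s | A3 A4 S | r A1; A4 → r p | S | s | p s A4'; A3 → r | p; A1 → p s | r s p; A4' → ε | r A4''; A4'' → A3 | s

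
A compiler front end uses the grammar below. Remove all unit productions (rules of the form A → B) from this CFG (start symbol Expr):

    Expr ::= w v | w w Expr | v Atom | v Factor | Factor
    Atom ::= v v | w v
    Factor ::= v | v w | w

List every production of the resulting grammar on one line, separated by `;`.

Expr ::= v | v w | w | w v | w w Expr | v Atom | v Factor; Atom ::= v v | w v; Factor ::= v | v w | w

Unit pairs: Expr ⇒* {Factor}.
For every A with A ⇒* B via unit rules, add B's non-unit alternatives to A; then delete every rule of the form X → Y.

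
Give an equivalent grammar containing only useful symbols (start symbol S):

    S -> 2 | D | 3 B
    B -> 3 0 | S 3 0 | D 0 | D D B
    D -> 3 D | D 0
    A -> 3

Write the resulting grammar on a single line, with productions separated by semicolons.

S -> 2 | 3 B; B -> 3 0 | S 3 0

Generating nonterminals: {A, B, S}.
Reachable from S after that: {B, S}.
Removed useless symbols: {A, D} and every production mentioning them.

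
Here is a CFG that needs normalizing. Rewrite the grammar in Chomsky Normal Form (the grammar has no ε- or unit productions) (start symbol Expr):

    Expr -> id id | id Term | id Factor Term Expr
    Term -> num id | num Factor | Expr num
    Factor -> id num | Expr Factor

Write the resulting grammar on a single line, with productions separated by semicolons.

Introduce a nonterminal for each terminal appearing in a rule of length ≥ 2: X1 → id, X2 → num.
Binarize each right-hand side of length ≥ 3 by chaining fresh nonterminals (Y1, Y2, …): affected rules were Expr → X1 Factor Term Expr.

Expr -> X1 X1 | X1 Term | X1 Y1; Term -> X2 X1 | X2 Factor | Expr X2; Factor -> X1 X2 | Expr Factor; X1 -> id; X2 -> num; Y1 -> Factor Y2; Y2 -> Term Expr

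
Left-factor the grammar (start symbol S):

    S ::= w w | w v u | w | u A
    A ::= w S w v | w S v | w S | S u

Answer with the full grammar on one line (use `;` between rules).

S has alternatives sharing prefix 'w': factor to S → w S' with S' → w | v u | ε.
A has alternatives sharing prefix 'w S': factor to A → w S A' with A' → w v | v | ε.

S ::= u A | w S'; A ::= S u | w S A'; S' ::= w | v u | epsilon; A' ::= w v | v | epsilon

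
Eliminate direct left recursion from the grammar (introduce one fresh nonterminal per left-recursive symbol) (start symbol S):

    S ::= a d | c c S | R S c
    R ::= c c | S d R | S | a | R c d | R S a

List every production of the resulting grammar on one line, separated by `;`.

S ::= a d | c c S | R S c; R ::= c c R' | S d R R' | S R' | a R'; R' ::= c d R' | S a R' | epsilon

R is directly left-recursive.
For R: α = {c d, S a}, β = {c c, S d R, S, a}. Rewrite as R → β R' and R' → α R' | ε.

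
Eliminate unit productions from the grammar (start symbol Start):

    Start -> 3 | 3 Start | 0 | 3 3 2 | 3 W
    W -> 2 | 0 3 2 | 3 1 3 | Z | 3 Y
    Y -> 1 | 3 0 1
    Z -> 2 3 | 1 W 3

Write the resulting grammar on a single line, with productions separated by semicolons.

Unit pairs: W ⇒* {Z}.
For every A with A ⇒* B via unit rules, add B's non-unit alternatives to A; then delete every rule of the form X → Y.

Start -> 3 | 3 Start | 0 | 3 3 2 | 3 W; W -> 2 3 | 1 W 3 | 2 | 0 3 2 | 3 1 3 | 3 Y; Y -> 1 | 3 0 1; Z -> 2 3 | 1 W 3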